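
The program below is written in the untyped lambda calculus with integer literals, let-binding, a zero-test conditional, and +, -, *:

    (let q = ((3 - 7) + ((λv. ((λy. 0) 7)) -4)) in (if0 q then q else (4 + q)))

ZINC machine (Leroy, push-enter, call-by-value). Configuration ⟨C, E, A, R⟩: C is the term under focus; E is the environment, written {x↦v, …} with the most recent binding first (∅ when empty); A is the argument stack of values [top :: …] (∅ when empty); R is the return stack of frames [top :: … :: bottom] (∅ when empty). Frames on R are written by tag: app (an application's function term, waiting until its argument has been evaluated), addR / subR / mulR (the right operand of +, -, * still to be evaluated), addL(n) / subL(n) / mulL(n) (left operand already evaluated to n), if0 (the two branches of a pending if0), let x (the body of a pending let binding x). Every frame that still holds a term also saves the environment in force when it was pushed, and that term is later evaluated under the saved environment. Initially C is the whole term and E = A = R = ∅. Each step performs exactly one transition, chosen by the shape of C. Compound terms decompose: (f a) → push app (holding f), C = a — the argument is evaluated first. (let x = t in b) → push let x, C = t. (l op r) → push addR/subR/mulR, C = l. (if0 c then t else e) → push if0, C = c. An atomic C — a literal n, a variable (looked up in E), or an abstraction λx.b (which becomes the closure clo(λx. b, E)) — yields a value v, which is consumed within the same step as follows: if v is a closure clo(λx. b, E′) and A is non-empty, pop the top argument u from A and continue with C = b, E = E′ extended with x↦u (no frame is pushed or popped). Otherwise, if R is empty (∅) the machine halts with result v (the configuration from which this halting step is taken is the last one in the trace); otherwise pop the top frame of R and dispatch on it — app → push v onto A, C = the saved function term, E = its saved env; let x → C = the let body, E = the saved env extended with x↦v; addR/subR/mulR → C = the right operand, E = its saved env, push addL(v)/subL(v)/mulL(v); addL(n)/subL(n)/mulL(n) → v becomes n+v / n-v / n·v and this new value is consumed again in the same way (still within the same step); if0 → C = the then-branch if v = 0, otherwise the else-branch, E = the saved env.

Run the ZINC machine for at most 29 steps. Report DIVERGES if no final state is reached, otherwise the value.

Answer: 0

Execution trace:
[0] ⟨C=(let q = ((3 - 7) + ((λv. ((λy. 0) 7)) -4)) in (if0 q then q else (4 + q))); E=∅; A=∅; R=∅⟩
[1] ⟨C=((3 - 7) + ((λv. ((λy. 0) 7)) -4)); E=∅; A=∅; R=[let q]⟩
[2] ⟨C=(3 - 7); E=∅; A=∅; R=[addR :: let q]⟩
[3] ⟨C=3; E=∅; A=∅; R=[subR :: addR :: let q]⟩
[4] ⟨C=7; E=∅; A=∅; R=[subL(3) :: addR :: let q]⟩
[5] ⟨C=((λv. ((λy. 0) 7)) -4); E=∅; A=∅; R=[addL(-4) :: let q]⟩
[6] ⟨C=-4; E=∅; A=∅; R=[app :: addL(-4) :: let q]⟩
[7] ⟨C=(λv. ((λy. 0) 7)); E=∅; A=[-4]; R=[addL(-4) :: let q]⟩
[8] ⟨C=((λy. 0) 7); E={v↦-4}; A=∅; R=[addL(-4) :: let q]⟩
[9] ⟨C=7; E={v↦-4}; A=∅; R=[app :: addL(-4) :: let q]⟩
[10] ⟨C=(λy. 0); E={v↦-4}; A=[7]; R=[addL(-4) :: let q]⟩
[11] ⟨C=0; E={y↦7, v↦-4}; A=∅; R=[addL(-4) :: let q]⟩
[12] ⟨C=(if0 q then q else (4 + q)); E={q↦-4}; A=∅; R=∅⟩
[13] ⟨C=q; E={q↦-4}; A=∅; R=[if0]⟩
[14] ⟨C=(4 + q); E={q↦-4}; A=∅; R=∅⟩
[15] ⟨C=4; E={q↦-4}; A=∅; R=[addR]⟩
[16] ⟨C=q; E={q↦-4}; A=∅; R=[addL(4)]⟩
→ final value 0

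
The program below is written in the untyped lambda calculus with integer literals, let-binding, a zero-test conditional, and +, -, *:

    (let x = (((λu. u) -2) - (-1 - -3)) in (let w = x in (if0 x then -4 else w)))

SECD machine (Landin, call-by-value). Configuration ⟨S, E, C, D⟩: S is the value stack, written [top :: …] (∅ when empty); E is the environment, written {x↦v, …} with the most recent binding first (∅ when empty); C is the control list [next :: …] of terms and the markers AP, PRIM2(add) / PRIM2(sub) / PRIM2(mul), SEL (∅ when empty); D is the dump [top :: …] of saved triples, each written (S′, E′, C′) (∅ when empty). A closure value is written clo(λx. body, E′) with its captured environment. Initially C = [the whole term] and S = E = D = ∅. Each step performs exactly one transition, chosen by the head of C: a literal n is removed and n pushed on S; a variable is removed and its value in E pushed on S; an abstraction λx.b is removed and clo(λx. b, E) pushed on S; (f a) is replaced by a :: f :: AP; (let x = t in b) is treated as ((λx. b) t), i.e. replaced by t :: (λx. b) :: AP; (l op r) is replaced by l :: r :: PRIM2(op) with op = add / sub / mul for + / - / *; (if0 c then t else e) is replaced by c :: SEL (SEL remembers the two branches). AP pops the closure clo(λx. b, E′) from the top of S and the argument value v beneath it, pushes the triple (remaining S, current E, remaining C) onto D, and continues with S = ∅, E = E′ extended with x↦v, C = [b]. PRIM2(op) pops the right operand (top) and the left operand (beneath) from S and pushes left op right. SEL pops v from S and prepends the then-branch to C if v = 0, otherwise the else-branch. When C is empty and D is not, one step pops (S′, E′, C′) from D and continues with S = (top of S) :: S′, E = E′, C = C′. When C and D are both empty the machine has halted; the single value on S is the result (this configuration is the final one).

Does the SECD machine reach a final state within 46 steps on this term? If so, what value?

Answer: -4

Execution trace:
t=0: [S=∅ | E=∅ | C=[(let x = (((λu. u) -2) - (-1 - -3)) in (let w = x in (if0 x then -4 else w)))] | D=∅]
t=1: [S=∅ | E=∅ | C=[(((λu. u) -2) - (-1 - -3)) :: (λx. (let w = x in (if0 x then -4 else w))) :: AP] | D=∅]
t=2: [S=∅ | E=∅ | C=[((λu. u) -2) :: (-1 - -3) :: PRIM2(sub) :: (λx. (let w = x in (if0 x then -4 else w))) :: AP] | D=∅]
t=3: [S=∅ | E=∅ | C=[-2 :: (λu. u) :: AP :: (-1 - -3) :: PRIM2(sub) :: (λx. (let w = x in (if0 x then -4 else w))) :: AP] | D=∅]
t=4: [S=[-2] | E=∅ | C=[(λu. u) :: AP :: (-1 - -3) :: PRIM2(sub) :: (λx. (let w = x in (if0 x then -4 else w))) :: AP] | D=∅]
t=5: [S=[clo(λu. u, ∅) :: -2] | E=∅ | C=[AP :: (-1 - -3) :: PRIM2(sub) :: (λx. (let w = x in (if0 x then -4 else w))) :: AP] | D=∅]
t=6: [S=∅ | E={u↦-2} | C=[u] | D=[(∅, ∅, [(-1 - -3) :: PRIM2(sub) :: (λx. (let w = x in (if0 x then -4 else w))) :: AP])]]
t=7: [S=[-2] | E={u↦-2} | C=∅ | D=[(∅, ∅, [(-1 - -3) :: PRIM2(sub) :: (λx. (let w = x in (if0 x then -4 else w))) :: AP])]]
t=8: [S=[-2] | E=∅ | C=[(-1 - -3) :: PRIM2(sub) :: (λx. (let w = x in (if0 x then -4 else w))) :: AP] | D=∅]
t=9: [S=[-2] | E=∅ | C=[-1 :: -3 :: PRIM2(sub) :: PRIM2(sub) :: (λx. (let w = x in (if0 x then -4 else w))) :: AP] | D=∅]
t=10: [S=[-1 :: -2] | E=∅ | C=[-3 :: PRIM2(sub) :: PRIM2(sub) :: (λx. (let w = x in (if0 x then -4 else w))) :: AP] | D=∅]
t=11: [S=[-3 :: -1 :: -2] | E=∅ | C=[PRIM2(sub) :: PRIM2(sub) :: (λx. (let w = x in (if0 x then -4 else w))) :: AP] | D=∅]
t=12: [S=[2 :: -2] | E=∅ | C=[PRIM2(sub) :: (λx. (let w = x in (if0 x then -4 else w))) :: AP] | D=∅]
t=13: [S=[-4] | E=∅ | C=[(λx. (let w = x in (if0 x then -4 else w))) :: AP] | D=∅]
t=14: [S=[clo(λx. (let w = x in (if0 x then -4 else w)), ∅) :: -4] | E=∅ | C=[AP] | D=∅]
t=15: [S=∅ | E={x↦-4} | C=[(let w = x in (if0 x then -4 else w))] | D=[(∅, ∅, ∅)]]
t=16: [S=∅ | E={x↦-4} | C=[x :: (λw. (if0 x then -4 else w)) :: AP] | D=[(∅, ∅, ∅)]]
t=17: [S=[-4] | E={x↦-4} | C=[(λw. (if0 x then -4 else w)) :: AP] | D=[(∅, ∅, ∅)]]
t=18: [S=[clo(λw. (if0 x then -4 else w), {x↦-4}) :: -4] | E={x↦-4} | C=[AP] | D=[(∅, ∅, ∅)]]
t=19: [S=∅ | E={w↦-4, x↦-4} | C=[(if0 x then -4 else w)] | D=[(∅, {x↦-4}, ∅) :: (∅, ∅, ∅)]]
t=20: [S=∅ | E={w↦-4, x↦-4} | C=[x :: SEL] | D=[(∅, {x↦-4}, ∅) :: (∅, ∅, ∅)]]
t=21: [S=[-4] | E={w↦-4, x↦-4} | C=[SEL] | D=[(∅, {x↦-4}, ∅) :: (∅, ∅, ∅)]]
t=22: [S=∅ | E={w↦-4, x↦-4} | C=[w] | D=[(∅, {x↦-4}, ∅) :: (∅, ∅, ∅)]]
t=23: [S=[-4] | E={w↦-4, x↦-4} | C=∅ | D=[(∅, {x↦-4}, ∅) :: (∅, ∅, ∅)]]
t=24: [S=[-4] | E={x↦-4} | C=∅ | D=[(∅, ∅, ∅)]]
t=25: [S=[-4] | E=∅ | C=∅ | D=∅]
→ final value -4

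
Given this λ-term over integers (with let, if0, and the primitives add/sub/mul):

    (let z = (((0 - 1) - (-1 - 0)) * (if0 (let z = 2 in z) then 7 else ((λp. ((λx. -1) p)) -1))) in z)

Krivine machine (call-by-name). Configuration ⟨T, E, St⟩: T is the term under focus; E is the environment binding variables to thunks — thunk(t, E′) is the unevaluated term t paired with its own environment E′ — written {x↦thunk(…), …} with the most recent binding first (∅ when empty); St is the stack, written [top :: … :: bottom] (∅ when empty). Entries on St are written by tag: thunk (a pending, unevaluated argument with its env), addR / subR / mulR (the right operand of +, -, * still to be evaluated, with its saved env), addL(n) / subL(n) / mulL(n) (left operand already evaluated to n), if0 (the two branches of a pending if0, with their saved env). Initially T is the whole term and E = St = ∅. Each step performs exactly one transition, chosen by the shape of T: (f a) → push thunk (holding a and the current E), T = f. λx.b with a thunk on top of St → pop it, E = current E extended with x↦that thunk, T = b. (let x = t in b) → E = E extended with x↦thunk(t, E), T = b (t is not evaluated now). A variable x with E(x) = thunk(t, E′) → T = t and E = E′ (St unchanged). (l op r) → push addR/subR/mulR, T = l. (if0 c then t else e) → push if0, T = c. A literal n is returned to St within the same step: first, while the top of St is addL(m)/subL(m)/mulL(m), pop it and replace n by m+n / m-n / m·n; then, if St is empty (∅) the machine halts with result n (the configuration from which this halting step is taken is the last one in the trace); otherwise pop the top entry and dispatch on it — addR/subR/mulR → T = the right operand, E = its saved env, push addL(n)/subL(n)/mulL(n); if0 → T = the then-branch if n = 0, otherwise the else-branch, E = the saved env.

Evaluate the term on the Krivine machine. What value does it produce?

Answer: 0

Machine steps:
[0] ⟨T=(let z = (((0 - 1) - (-1 - 0)) * (if0 (let z = 2 in z) then 7 else ((λp. ((λx. -1) p)) -1))) in z); E=∅; St=∅⟩
[1] ⟨T=z; E={z↦thunk((((0 - 1) - (-1 - 0)) * (if0 (let z = 2 in z) then 7 else ((λp. ((λx. -1) p)) -1))), ∅)}; St=∅⟩
[2] ⟨T=(((0 - 1) - (-1 - 0)) * (if0 (let z = 2 in z) then 7 else ((λp. ((λx. -1) p)) -1))); E=∅; St=∅⟩
[3] ⟨T=((0 - 1) - (-1 - 0)); E=∅; St=[mulR]⟩
[4] ⟨T=(0 - 1); E=∅; St=[subR :: mulR]⟩
[5] ⟨T=0; E=∅; St=[subR :: subR :: mulR]⟩
[6] ⟨T=1; E=∅; St=[subL(0) :: subR :: mulR]⟩
[7] ⟨T=(-1 - 0); E=∅; St=[subL(-1) :: mulR]⟩
[8] ⟨T=-1; E=∅; St=[subR :: subL(-1) :: mulR]⟩
[9] ⟨T=0; E=∅; St=[subL(-1) :: subL(-1) :: mulR]⟩
[10] ⟨T=(if0 (let z = 2 in z) then 7 else ((λp. ((λx. -1) p)) -1)); E=∅; St=[mulL(0)]⟩
[11] ⟨T=(let z = 2 in z); E=∅; St=[if0 :: mulL(0)]⟩
[12] ⟨T=z; E={z↦thunk(2, ∅)}; St=[if0 :: mulL(0)]⟩
[13] ⟨T=2; E=∅; St=[if0 :: mulL(0)]⟩
[14] ⟨T=((λp. ((λx. -1) p)) -1); E=∅; St=[mulL(0)]⟩
[15] ⟨T=(λp. ((λx. -1) p)); E=∅; St=[thunk :: mulL(0)]⟩
[16] ⟨T=((λx. -1) p); E={p↦thunk(-1, ∅)}; St=[mulL(0)]⟩
[17] ⟨T=(λx. -1); E={p↦thunk(-1, ∅)}; St=[thunk :: mulL(0)]⟩
[18] ⟨T=-1; E={x↦thunk(p, {p↦thunk(-1, ∅)}), p↦thunk(-1, ∅)}; St=[mulL(0)]⟩
→ final value 0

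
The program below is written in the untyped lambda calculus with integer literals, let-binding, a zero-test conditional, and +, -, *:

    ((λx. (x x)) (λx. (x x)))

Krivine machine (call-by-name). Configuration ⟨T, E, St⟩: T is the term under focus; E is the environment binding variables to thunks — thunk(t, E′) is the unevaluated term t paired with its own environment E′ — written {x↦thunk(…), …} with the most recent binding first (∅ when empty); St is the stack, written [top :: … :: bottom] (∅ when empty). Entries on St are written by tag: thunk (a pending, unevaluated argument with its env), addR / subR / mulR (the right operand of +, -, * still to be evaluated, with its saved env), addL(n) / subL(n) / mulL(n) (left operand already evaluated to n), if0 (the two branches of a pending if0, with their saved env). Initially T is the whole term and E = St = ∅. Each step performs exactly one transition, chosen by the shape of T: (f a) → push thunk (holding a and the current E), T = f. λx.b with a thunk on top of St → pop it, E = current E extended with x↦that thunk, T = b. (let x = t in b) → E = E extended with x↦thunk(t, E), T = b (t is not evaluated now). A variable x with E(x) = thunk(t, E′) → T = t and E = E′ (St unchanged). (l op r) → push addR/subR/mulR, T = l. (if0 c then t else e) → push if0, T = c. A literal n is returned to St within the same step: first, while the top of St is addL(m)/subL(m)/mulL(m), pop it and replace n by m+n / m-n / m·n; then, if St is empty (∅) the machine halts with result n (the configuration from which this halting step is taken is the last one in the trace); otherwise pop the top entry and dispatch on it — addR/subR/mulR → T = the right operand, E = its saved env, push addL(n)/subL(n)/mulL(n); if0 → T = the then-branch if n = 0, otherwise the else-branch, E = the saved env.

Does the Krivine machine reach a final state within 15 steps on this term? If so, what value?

Answer: DIVERGES (no final state within 15 steps)

Machine steps:
[0] ⟨T=((λx. (x x)) (λx. (x x))); E=∅; St=∅⟩
[1] ⟨T=(λx. (x x)); E=∅; St=[thunk]⟩
[2] ⟨T=(x x); E={x↦thunk((λx. (x x)), ∅)}; St=∅⟩
[3] ⟨T=x; E={x↦thunk((λx. (x x)), ∅)}; St=[thunk]⟩
[4] ⟨T=(λx. (x x)); E=∅; St=[thunk]⟩
[5] ⟨T=(x x); E={x↦thunk(x, {x↦thunk((λx. (x x)), ∅)})}; St=∅⟩
[6] ⟨T=x; E={x↦thunk(x, {x↦thunk((λx. (x x)), ∅)})}; St=[thunk]⟩
[7] ⟨T=x; E={x↦thunk((λx. (x x)), ∅)}; St=[thunk]⟩
[8] ⟨T=(λx. (x x)); E=∅; St=[thunk]⟩
[9] ⟨T=(x x); E={x↦thunk(x, {x↦thunk(x, {x↦thunk((λx. (x x)), ∅)})})}; St=∅⟩
[10] ⟨T=x; E={x↦thunk(x, {x↦thunk(x, {x↦thunk((λx. (x x)), ∅)})})}; St=[thunk]⟩
[11] ⟨T=x; E={x↦thunk(x, {x↦thunk((λx. (x x)), ∅)})}; St=[thunk]⟩
[12] ⟨T=x; E={x↦thunk((λx. (x x)), ∅)}; St=[thunk]⟩
[13] ⟨T=(λx. (x x)); E=∅; St=[thunk]⟩
[14] ⟨T=(x x); E={x↦thunk(x, {x↦thunk(x, {x↦thunk(x, {x↦thunk((λx. (x x)), ∅)})})})}; St=∅⟩
[15] ⟨T=x; E={x↦thunk(x, {x↦thunk(x, {x↦thunk(x, {x↦thunk((λx. (x x)), ∅)})})})}; St=[thunk]⟩
→ 15 transitions taken and the configuration is still not final: no result within 15 steps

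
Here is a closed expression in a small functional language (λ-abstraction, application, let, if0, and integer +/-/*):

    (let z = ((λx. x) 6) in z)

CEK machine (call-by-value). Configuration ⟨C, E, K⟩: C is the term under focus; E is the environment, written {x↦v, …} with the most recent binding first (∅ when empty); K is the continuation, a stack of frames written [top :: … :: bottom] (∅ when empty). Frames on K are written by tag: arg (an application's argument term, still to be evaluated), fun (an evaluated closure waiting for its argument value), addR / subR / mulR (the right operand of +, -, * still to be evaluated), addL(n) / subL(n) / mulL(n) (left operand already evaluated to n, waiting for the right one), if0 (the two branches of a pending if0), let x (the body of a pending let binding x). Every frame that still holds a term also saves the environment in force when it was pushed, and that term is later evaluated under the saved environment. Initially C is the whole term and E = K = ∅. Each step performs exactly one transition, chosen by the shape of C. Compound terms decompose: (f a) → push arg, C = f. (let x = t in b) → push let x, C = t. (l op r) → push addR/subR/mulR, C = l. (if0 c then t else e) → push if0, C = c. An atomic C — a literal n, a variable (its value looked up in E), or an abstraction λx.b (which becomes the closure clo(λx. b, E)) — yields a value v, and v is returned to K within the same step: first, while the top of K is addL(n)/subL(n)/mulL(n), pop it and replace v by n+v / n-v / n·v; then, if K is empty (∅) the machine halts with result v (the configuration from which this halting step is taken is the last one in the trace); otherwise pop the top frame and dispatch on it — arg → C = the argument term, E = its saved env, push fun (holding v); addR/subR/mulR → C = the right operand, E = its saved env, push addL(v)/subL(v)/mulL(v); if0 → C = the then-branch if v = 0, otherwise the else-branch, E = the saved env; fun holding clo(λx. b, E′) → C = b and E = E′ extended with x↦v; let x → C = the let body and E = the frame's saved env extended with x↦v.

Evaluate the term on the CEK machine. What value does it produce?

t=0: ⟨C=(let z = ((λx. x) 6) in z); E=∅; K=∅⟩
t=1: ⟨C=((λx. x) 6); E=∅; K=[let z]⟩
t=2: ⟨C=(λx. x); E=∅; K=[arg :: let z]⟩
t=3: ⟨C=6; E=∅; K=[fun :: let z]⟩
t=4: ⟨C=x; E={x↦6}; K=[let z]⟩
t=5: ⟨C=z; E={z↦6}; K=∅⟩
→ final value 6

Answer: 6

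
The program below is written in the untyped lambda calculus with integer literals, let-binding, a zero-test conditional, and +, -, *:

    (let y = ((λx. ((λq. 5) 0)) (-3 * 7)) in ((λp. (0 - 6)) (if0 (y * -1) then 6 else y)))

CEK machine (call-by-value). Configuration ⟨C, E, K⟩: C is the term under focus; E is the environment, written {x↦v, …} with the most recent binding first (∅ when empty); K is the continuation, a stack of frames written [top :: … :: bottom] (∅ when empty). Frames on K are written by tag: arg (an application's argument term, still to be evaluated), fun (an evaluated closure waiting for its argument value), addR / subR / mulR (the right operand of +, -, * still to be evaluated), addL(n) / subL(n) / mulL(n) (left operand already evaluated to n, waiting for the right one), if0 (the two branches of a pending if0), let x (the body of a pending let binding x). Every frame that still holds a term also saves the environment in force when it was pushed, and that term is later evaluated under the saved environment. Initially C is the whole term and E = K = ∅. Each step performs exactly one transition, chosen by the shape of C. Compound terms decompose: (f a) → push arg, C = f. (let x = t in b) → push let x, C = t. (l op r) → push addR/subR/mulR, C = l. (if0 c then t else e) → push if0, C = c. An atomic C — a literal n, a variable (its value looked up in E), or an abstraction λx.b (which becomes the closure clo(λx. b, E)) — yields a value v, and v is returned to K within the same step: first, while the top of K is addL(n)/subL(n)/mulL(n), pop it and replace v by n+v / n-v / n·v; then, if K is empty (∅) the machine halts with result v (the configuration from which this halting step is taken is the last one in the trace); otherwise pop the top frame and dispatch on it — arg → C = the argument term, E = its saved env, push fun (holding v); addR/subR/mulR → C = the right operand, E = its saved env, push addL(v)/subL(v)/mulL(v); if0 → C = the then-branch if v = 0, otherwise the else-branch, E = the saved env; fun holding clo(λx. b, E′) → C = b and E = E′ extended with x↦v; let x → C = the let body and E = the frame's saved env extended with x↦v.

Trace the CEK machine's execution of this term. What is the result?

Answer: -6

Execution trace:
t=0: ⟨C=(let y = ((λx. ((λq. 5) 0)) (-3 * 7)) in ((λp. (0 - 6)) (if0 (y * -1) then 6 else y))); E=∅; K=∅⟩
t=1: ⟨C=((λx. ((λq. 5) 0)) (-3 * 7)); E=∅; K=[let y]⟩
t=2: ⟨C=(λx. ((λq. 5) 0)); E=∅; K=[arg :: let y]⟩
t=3: ⟨C=(-3 * 7); E=∅; K=[fun :: let y]⟩
t=4: ⟨C=-3; E=∅; K=[mulR :: fun :: let y]⟩
t=5: ⟨C=7; E=∅; K=[mulL(-3) :: fun :: let y]⟩
t=6: ⟨C=((λq. 5) 0); E={x↦-21}; K=[let y]⟩
t=7: ⟨C=(λq. 5); E={x↦-21}; K=[arg :: let y]⟩
t=8: ⟨C=0; E={x↦-21}; K=[fun :: let y]⟩
t=9: ⟨C=5; E={q↦0, x↦-21}; K=[let y]⟩
t=10: ⟨C=((λp. (0 - 6)) (if0 (y * -1) then 6 else y)); E={y↦5}; K=∅⟩
t=11: ⟨C=(λp. (0 - 6)); E={y↦5}; K=[arg]⟩
t=12: ⟨C=(if0 (y * -1) then 6 else y); E={y↦5}; K=[fun]⟩
t=13: ⟨C=(y * -1); E={y↦5}; K=[if0 :: fun]⟩
t=14: ⟨C=y; E={y↦5}; K=[mulR :: if0 :: fun]⟩
t=15: ⟨C=-1; E={y↦5}; K=[mulL(5) :: if0 :: fun]⟩
t=16: ⟨C=y; E={y↦5}; K=[fun]⟩
t=17: ⟨C=(0 - 6); E={p↦5, y↦5}; K=∅⟩
t=18: ⟨C=0; E={p↦5, y↦5}; K=[subR]⟩
t=19: ⟨C=6; E={p↦5, y↦5}; K=[subL(0)]⟩
→ final value -6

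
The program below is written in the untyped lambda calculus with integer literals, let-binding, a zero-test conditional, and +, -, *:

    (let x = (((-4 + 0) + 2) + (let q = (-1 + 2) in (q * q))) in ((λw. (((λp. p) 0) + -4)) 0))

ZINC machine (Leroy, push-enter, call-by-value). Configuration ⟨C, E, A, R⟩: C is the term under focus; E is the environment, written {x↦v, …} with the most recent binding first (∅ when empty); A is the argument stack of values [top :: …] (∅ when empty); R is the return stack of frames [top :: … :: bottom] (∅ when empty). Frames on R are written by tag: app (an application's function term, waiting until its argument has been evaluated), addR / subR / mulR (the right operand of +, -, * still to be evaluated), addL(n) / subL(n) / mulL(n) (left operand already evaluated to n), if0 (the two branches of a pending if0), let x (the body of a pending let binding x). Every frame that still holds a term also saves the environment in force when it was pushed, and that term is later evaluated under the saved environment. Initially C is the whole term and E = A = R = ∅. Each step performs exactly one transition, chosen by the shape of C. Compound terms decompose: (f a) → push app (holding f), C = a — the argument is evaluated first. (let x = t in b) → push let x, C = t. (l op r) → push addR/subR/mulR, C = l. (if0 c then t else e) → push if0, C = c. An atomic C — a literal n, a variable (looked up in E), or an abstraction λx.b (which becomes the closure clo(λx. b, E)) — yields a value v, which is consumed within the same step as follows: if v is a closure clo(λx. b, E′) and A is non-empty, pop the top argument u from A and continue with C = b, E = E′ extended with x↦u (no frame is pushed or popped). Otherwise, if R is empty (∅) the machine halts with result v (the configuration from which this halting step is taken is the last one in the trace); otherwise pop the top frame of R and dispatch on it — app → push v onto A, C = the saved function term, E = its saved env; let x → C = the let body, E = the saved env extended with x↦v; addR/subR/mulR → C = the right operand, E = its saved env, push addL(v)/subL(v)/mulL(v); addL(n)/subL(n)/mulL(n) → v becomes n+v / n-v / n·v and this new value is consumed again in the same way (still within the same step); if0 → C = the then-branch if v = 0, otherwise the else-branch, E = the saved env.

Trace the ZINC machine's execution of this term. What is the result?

Answer: -4

Execution trace:
step 0: ⟨C=(let x = (((-4 + 0) + 2) + (let q = (-1 + 2) in (q * q))) in ((λw. (((λp. p) 0) + -4)) 0)); E=∅; A=∅; R=∅⟩
step 1: ⟨C=(((-4 + 0) + 2) + (let q = (-1 + 2) in (q * q))); E=∅; A=∅; R=[let x]⟩
step 2: ⟨C=((-4 + 0) + 2); E=∅; A=∅; R=[addR :: let x]⟩
step 3: ⟨C=(-4 + 0); E=∅; A=∅; R=[addR :: addR :: let x]⟩
step 4: ⟨C=-4; E=∅; A=∅; R=[addR :: addR :: addR :: let x]⟩
step 5: ⟨C=0; E=∅; A=∅; R=[addL(-4) :: addR :: addR :: let x]⟩
step 6: ⟨C=2; E=∅; A=∅; R=[addL(-4) :: addR :: let x]⟩
step 7: ⟨C=(let q = (-1 + 2) in (q * q)); E=∅; A=∅; R=[addL(-2) :: let x]⟩
step 8: ⟨C=(-1 + 2); E=∅; A=∅; R=[let q :: addL(-2) :: let x]⟩
step 9: ⟨C=-1; E=∅; A=∅; R=[addR :: let q :: addL(-2) :: let x]⟩
step 10: ⟨C=2; E=∅; A=∅; R=[addL(-1) :: let q :: addL(-2) :: let x]⟩
step 11: ⟨C=(q * q); E={q↦1}; A=∅; R=[addL(-2) :: let x]⟩
step 12: ⟨C=q; E={q↦1}; A=∅; R=[mulR :: addL(-2) :: let x]⟩
step 13: ⟨C=q; E={q↦1}; A=∅; R=[mulL(1) :: addL(-2) :: let x]⟩
step 14: ⟨C=((λw. (((λp. p) 0) + -4)) 0); E={x↦-1}; A=∅; R=∅⟩
step 15: ⟨C=0; E={x↦-1}; A=∅; R=[app]⟩
step 16: ⟨C=(λw. (((λp. p) 0) + -4)); E={x↦-1}; A=[0]; R=∅⟩
step 17: ⟨C=(((λp. p) 0) + -4); E={w↦0, x↦-1}; A=∅; R=∅⟩
step 18: ⟨C=((λp. p) 0); E={w↦0, x↦-1}; A=∅; R=[addR]⟩
step 19: ⟨C=0; E={w↦0, x↦-1}; A=∅; R=[app :: addR]⟩
step 20: ⟨C=(λp. p); E={w↦0, x↦-1}; A=[0]; R=[addR]⟩
step 21: ⟨C=p; E={p↦0, w↦0, x↦-1}; A=∅; R=[addR]⟩
step 22: ⟨C=-4; E={w↦0, x↦-1}; A=∅; R=[addL(0)]⟩
→ final value -4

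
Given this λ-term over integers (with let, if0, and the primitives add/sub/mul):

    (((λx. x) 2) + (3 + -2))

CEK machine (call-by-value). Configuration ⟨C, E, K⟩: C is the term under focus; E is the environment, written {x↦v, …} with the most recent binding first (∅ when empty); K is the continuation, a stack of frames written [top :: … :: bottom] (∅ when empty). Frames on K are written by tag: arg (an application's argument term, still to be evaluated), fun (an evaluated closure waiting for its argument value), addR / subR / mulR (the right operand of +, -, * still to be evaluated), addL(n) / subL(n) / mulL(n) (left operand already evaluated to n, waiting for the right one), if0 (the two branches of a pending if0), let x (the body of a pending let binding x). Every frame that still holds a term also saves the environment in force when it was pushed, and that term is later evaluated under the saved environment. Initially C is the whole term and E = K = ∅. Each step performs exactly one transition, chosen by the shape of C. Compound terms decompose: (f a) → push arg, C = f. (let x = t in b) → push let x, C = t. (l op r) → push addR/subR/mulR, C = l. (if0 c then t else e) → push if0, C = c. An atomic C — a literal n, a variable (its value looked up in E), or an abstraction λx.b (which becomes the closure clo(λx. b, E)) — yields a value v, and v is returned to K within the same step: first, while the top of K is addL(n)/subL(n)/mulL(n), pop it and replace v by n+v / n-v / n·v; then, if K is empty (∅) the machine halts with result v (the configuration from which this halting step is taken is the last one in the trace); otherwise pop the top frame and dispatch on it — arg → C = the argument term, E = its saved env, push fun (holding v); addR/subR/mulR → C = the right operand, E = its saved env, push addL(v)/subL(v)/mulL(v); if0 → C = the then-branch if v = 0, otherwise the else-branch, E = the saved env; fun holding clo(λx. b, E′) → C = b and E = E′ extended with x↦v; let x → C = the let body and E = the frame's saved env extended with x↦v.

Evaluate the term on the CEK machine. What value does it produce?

Answer: 3

Derivation:
0. ⟨C=(((λx. x) 2) + (3 + -2)); E=∅; K=∅⟩
1. ⟨C=((λx. x) 2); E=∅; K=[addR]⟩
2. ⟨C=(λx. x); E=∅; K=[arg :: addR]⟩
3. ⟨C=2; E=∅; K=[fun :: addR]⟩
4. ⟨C=x; E={x↦2}; K=[addR]⟩
5. ⟨C=(3 + -2); E=∅; K=[addL(2)]⟩
6. ⟨C=3; E=∅; K=[addR :: addL(2)]⟩
7. ⟨C=-2; E=∅; K=[addL(3) :: addL(2)]⟩
→ final value 3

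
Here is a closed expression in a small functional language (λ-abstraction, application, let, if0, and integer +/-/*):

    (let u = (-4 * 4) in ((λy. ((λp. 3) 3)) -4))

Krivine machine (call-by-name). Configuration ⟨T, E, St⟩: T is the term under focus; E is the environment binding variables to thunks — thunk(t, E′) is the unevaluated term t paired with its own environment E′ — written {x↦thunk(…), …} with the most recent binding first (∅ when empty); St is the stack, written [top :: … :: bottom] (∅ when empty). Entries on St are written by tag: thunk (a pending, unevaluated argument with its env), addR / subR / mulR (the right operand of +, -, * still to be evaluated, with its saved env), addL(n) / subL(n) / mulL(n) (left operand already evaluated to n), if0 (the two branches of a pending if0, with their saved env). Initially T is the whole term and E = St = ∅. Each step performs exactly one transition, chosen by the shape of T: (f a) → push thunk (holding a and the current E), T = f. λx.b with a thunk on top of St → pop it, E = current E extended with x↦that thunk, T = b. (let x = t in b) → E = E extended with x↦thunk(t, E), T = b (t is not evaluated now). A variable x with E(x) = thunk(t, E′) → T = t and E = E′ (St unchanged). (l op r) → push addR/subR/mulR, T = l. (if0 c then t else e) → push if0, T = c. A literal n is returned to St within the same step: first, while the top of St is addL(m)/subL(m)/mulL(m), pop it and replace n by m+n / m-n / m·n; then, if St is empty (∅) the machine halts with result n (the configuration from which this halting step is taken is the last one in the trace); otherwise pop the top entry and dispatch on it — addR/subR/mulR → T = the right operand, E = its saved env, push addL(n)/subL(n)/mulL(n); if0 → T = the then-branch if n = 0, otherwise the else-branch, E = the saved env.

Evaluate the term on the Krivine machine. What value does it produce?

step 0: ⟨T=(let u = (-4 * 4) in ((λy. ((λp. 3) 3)) -4)); E=∅; St=∅⟩
step 1: ⟨T=((λy. ((λp. 3) 3)) -4); E={u↦thunk((-4 * 4), ∅)}; St=∅⟩
step 2: ⟨T=(λy. ((λp. 3) 3)); E={u↦thunk((-4 * 4), ∅)}; St=[thunk]⟩
step 3: ⟨T=((λp. 3) 3); E={y↦thunk(-4, {u↦thunk((-4 * 4), ∅)}), u↦thunk((-4 * 4), ∅)}; St=∅⟩
step 4: ⟨T=(λp. 3); E={y↦thunk(-4, {u↦thunk((-4 * 4), ∅)}), u↦thunk((-4 * 4), ∅)}; St=[thunk]⟩
step 5: ⟨T=3; E={p↦thunk(3, {y↦thunk(-4, {u↦thunk((-4 * 4), ∅)}), u↦thunk((-4 * 4), ∅)}), y↦thunk(-4, {u↦thunk((-4 * 4), ∅)}), u↦thunk((-4 * 4), ∅)}; St=∅⟩
→ final value 3

Answer: 3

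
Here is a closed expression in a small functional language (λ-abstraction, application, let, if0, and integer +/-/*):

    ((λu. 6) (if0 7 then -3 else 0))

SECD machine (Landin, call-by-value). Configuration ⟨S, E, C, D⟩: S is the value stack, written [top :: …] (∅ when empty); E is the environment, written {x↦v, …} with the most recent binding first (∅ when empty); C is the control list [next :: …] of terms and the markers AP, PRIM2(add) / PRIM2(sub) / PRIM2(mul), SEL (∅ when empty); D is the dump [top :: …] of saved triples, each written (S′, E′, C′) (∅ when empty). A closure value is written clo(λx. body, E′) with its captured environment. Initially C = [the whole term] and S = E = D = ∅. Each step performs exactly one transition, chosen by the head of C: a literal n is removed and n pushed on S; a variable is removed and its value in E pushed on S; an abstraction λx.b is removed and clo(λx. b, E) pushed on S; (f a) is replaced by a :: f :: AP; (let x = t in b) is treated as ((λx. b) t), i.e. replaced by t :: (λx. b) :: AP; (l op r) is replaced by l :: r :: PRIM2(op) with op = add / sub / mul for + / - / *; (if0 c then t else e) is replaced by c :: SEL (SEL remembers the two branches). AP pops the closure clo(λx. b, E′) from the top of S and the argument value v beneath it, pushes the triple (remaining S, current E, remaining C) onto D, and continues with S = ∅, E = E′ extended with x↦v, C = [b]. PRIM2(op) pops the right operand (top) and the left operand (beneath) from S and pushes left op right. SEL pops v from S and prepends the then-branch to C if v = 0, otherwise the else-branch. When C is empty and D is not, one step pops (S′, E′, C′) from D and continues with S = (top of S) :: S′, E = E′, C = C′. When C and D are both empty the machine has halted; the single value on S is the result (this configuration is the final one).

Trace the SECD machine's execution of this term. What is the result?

[0] ⟨S=∅; E=∅; C=[((λu. 6) (if0 7 then -3 else 0))]; D=∅⟩
[1] ⟨S=∅; E=∅; C=[(if0 7 then -3 else 0) :: (λu. 6) :: AP]; D=∅⟩
[2] ⟨S=∅; E=∅; C=[7 :: SEL :: (λu. 6) :: AP]; D=∅⟩
[3] ⟨S=[7]; E=∅; C=[SEL :: (λu. 6) :: AP]; D=∅⟩
[4] ⟨S=∅; E=∅; C=[0 :: (λu. 6) :: AP]; D=∅⟩
[5] ⟨S=[0]; E=∅; C=[(λu. 6) :: AP]; D=∅⟩
[6] ⟨S=[clo(λu. 6, ∅) :: 0]; E=∅; C=[AP]; D=∅⟩
[7] ⟨S=∅; E={u↦0}; C=[6]; D=[(∅, ∅, ∅)]⟩
[8] ⟨S=[6]; E={u↦0}; C=∅; D=[(∅, ∅, ∅)]⟩
[9] ⟨S=[6]; E=∅; C=∅; D=∅⟩
→ final value 6

Answer: 6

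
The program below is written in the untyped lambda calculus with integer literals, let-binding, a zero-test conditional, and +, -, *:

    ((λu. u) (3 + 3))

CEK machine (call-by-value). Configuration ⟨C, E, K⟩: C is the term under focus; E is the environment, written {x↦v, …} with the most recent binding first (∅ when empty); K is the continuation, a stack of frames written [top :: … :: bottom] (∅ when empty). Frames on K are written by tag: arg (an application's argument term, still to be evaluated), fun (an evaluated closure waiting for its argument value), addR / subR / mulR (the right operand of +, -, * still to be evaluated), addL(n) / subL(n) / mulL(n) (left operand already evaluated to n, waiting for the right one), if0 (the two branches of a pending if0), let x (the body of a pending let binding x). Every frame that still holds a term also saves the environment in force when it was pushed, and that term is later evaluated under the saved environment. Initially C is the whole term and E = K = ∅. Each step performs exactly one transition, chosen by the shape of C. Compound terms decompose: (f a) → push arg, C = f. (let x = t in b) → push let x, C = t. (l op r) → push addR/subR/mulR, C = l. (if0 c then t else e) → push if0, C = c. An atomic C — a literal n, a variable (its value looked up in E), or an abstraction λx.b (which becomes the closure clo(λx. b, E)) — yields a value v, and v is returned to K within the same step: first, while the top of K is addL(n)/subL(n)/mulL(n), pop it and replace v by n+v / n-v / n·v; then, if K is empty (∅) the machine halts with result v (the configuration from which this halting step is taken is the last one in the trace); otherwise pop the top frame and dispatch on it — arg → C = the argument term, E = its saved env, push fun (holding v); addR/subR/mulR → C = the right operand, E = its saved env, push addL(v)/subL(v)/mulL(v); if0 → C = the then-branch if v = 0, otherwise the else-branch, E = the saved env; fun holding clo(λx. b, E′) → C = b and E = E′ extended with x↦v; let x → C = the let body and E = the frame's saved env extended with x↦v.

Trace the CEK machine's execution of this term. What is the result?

0. ⟨C=((λu. u) (3 + 3)); E=∅; K=∅⟩
1. ⟨C=(λu. u); E=∅; K=[arg]⟩
2. ⟨C=(3 + 3); E=∅; K=[fun]⟩
3. ⟨C=3; E=∅; K=[addR :: fun]⟩
4. ⟨C=3; E=∅; K=[addL(3) :: fun]⟩
5. ⟨C=u; E={u↦6}; K=∅⟩
→ final value 6

Answer: 6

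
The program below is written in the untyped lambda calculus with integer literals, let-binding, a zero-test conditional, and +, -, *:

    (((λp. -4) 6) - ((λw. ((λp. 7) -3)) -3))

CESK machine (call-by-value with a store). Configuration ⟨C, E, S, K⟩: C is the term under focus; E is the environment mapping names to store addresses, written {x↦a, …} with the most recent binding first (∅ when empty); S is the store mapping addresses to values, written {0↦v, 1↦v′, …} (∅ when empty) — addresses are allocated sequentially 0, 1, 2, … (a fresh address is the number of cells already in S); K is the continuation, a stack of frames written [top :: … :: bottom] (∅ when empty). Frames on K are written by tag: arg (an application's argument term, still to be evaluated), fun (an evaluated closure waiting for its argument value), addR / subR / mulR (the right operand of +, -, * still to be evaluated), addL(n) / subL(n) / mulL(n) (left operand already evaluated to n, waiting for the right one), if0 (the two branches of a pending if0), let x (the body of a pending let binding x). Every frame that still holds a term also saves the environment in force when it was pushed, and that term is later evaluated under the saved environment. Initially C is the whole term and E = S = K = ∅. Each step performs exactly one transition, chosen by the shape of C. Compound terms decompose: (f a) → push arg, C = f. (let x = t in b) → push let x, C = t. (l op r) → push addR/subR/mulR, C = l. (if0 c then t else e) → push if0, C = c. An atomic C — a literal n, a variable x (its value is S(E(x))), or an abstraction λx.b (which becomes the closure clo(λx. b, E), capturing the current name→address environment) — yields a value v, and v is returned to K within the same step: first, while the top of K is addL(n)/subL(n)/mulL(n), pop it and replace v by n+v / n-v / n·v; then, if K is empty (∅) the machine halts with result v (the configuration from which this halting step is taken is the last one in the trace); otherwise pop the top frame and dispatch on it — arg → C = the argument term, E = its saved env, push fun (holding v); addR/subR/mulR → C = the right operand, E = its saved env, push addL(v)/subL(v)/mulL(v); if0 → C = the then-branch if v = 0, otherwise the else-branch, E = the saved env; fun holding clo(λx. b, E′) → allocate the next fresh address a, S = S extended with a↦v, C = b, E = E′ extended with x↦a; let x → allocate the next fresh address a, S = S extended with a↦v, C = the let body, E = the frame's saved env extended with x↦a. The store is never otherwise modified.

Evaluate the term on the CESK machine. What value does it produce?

0. [C=(((λp. -4) 6) - ((λw. ((λp. 7) -3)) -3)) | E=∅ | S=∅ | K=∅]
1. [C=((λp. -4) 6) | E=∅ | S=∅ | K=[subR]]
2. [C=(λp. -4) | E=∅ | S=∅ | K=[arg :: subR]]
3. [C=6 | E=∅ | S=∅ | K=[fun :: subR]]
4. [C=-4 | E={p↦0} | S={0↦6} | K=[subR]]
5. [C=((λw. ((λp. 7) -3)) -3) | E=∅ | S={0↦6} | K=[subL(-4)]]
6. [C=(λw. ((λp. 7) -3)) | E=∅ | S={0↦6} | K=[arg :: subL(-4)]]
7. [C=-3 | E=∅ | S={0↦6} | K=[fun :: subL(-4)]]
8. [C=((λp. 7) -3) | E={w↦1} | S={0↦6, 1↦-3} | K=[subL(-4)]]
9. [C=(λp. 7) | E={w↦1} | S={0↦6, 1↦-3} | K=[arg :: subL(-4)]]
10. [C=-3 | E={w↦1} | S={0↦6, 1↦-3} | K=[fun :: subL(-4)]]
11. [C=7 | E={p↦2, w↦1} | S={0↦6, 1↦-3, 2↦-3} | K=[subL(-4)]]
→ final value -11

Answer: -11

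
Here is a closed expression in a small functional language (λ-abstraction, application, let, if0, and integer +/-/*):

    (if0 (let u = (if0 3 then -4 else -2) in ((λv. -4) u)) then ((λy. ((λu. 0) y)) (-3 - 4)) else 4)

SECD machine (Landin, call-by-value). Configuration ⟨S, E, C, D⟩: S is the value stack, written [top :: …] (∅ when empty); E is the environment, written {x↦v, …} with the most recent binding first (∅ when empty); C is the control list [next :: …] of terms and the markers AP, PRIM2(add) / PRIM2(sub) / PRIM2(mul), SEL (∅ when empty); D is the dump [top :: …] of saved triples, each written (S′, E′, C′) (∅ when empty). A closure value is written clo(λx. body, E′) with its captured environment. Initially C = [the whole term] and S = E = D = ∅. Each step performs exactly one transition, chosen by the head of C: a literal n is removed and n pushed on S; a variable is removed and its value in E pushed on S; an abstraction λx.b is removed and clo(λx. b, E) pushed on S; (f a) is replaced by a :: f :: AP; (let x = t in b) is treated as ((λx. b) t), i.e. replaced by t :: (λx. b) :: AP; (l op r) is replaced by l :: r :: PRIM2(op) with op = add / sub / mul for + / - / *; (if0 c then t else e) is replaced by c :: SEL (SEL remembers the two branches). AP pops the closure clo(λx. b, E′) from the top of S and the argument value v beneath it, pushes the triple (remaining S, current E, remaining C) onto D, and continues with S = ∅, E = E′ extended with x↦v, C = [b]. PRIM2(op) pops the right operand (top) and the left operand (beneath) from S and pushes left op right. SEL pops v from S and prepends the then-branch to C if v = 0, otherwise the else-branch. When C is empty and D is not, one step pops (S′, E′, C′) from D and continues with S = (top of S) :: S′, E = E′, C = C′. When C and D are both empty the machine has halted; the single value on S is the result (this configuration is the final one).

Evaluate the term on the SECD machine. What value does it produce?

step 0: [S=∅ | E=∅ | C=[(if0 (let u = (if0 3 then -4 else -2) in ((λv. -4) u)) then ((λy. ((λu. 0) y)) (-3 - 4)) else 4)] | D=∅]
step 1: [S=∅ | E=∅ | C=[(let u = (if0 3 then -4 else -2) in ((λv. -4) u)) :: SEL] | D=∅]
step 2: [S=∅ | E=∅ | C=[(if0 3 then -4 else -2) :: (λu. ((λv. -4) u)) :: AP :: SEL] | D=∅]
step 3: [S=∅ | E=∅ | C=[3 :: SEL :: (λu. ((λv. -4) u)) :: AP :: SEL] | D=∅]
step 4: [S=[3] | E=∅ | C=[SEL :: (λu. ((λv. -4) u)) :: AP :: SEL] | D=∅]
step 5: [S=∅ | E=∅ | C=[-2 :: (λu. ((λv. -4) u)) :: AP :: SEL] | D=∅]
step 6: [S=[-2] | E=∅ | C=[(λu. ((λv. -4) u)) :: AP :: SEL] | D=∅]
step 7: [S=[clo(λu. ((λv. -4) u), ∅) :: -2] | E=∅ | C=[AP :: SEL] | D=∅]
step 8: [S=∅ | E={u↦-2} | C=[((λv. -4) u)] | D=[(∅, ∅, [SEL])]]
step 9: [S=∅ | E={u↦-2} | C=[u :: (λv. -4) :: AP] | D=[(∅, ∅, [SEL])]]
step 10: [S=[-2] | E={u↦-2} | C=[(λv. -4) :: AP] | D=[(∅, ∅, [SEL])]]
step 11: [S=[clo(λv. -4, {u↦-2}) :: -2] | E={u↦-2} | C=[AP] | D=[(∅, ∅, [SEL])]]
step 12: [S=∅ | E={v↦-2, u↦-2} | C=[-4] | D=[(∅, {u↦-2}, ∅) :: (∅, ∅, [SEL])]]
step 13: [S=[-4] | E={v↦-2, u↦-2} | C=∅ | D=[(∅, {u↦-2}, ∅) :: (∅, ∅, [SEL])]]
step 14: [S=[-4] | E={u↦-2} | C=∅ | D=[(∅, ∅, [SEL])]]
step 15: [S=[-4] | E=∅ | C=[SEL] | D=∅]
step 16: [S=∅ | E=∅ | C=[4] | D=∅]
step 17: [S=[4] | E=∅ | C=∅ | D=∅]
→ final value 4

Answer: 4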